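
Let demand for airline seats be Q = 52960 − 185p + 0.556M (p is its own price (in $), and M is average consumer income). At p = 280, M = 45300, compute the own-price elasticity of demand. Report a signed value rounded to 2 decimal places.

-1.97

At the given values, Q = 52960 − 185(280) + 0.556(45300) = 26346.8.
∂Q/∂p = −185.
E = (-185) × (280/26346.8) = -1.9660…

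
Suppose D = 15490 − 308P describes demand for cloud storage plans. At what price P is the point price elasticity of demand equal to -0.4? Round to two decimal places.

14.37

Ed = −308P/(15490 − 308P). Set this equal to -0.4:
308P = 0.4·(15490 − 308P) ⇒ 308P(1 + 0.4) = 0.4·15490
P = 0.4·15490 / (308·1.4) = 14.3692…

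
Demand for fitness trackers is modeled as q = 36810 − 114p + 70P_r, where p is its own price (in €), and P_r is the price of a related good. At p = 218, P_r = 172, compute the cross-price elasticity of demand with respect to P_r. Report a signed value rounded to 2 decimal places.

0.50

At the given values, q = 36810 − 114(218) + 70(172) = 23998.
∂q/∂P_r = 70.
E = (70) × (172/23998) = 0.5017…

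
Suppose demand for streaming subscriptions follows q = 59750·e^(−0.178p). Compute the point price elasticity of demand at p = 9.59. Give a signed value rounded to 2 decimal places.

dq/dp = −0.178·q = -1929.34. At p = 9.59, q = 10839.
Ed = (dq/dp)·(p/q) = (-1929.34) × (9.59/10839) = -1.7070…

-1.71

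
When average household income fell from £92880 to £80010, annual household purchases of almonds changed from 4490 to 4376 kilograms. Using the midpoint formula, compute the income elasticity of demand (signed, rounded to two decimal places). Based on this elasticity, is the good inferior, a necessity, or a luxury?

0.17; necessity

%ΔQ = (4376 − 4490)/[( 4490 + 4376)/2] = -114/4433 = -0.025716…
%ΔIncome = (80010 − 92880)/[( 92880 + 80010)/2] = -12870/86445 = -0.148880…
E_income = (-114/4433) / (-12870/86445) = 0.1727…
0 < E_income < 1 ⇒ normal good, necessity.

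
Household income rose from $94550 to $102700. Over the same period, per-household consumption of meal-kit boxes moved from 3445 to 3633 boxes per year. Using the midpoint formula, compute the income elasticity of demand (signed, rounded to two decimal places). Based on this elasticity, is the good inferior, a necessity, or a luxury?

%ΔQ = (3633 − 3445)/[( 3445 + 3633)/2] = 188/3539 = 0.053122…
%ΔIncome = (102700 − 94550)/[( 94550 + 102700)/2] = 8150/98625 = 0.082636…
E_income = (188/3539) / (8150/98625) = 0.6428…
0 < E_income < 1 ⇒ normal good, necessity.

0.64; necessity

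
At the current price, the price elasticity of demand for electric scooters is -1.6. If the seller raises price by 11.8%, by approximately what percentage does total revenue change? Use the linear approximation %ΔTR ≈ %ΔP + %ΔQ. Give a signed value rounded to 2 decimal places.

-7.08%

%ΔQ ≈ Ed × %ΔP = (-1.6) × (+11.8%) = -18.8800%
%ΔTR ≈ %ΔP + %ΔQ = (+11.8%) + (-18.8800%) = -7.0800%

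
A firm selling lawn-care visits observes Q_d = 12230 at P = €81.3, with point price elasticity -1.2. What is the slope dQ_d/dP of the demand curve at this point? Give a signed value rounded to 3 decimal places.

Ed = (dQ_d/dP)·(P/Q_d) ⇒ dQ_d/dP = Ed·Q_d/P = (-1.2)·12230/81.3 = -180.51660…

-180.517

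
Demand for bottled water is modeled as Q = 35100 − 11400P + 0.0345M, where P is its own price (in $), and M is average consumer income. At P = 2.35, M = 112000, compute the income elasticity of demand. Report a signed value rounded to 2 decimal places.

0.32

At the given values, Q = 35100 − 11400(2.35) + 0.0345(112000) = 12174.
∂Q/∂M = 0.0345.
E = (0.0345) × (112000/12174) = 0.3173…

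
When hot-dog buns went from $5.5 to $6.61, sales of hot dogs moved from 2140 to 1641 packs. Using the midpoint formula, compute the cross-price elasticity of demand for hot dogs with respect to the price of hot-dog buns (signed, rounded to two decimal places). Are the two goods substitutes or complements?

-1.44; complements

%ΔQ_{hot dogs} = (1641 − 2140)/avg = -499/1890.5 = -0.263951…
%ΔP_{hot-dog buns} = (6.61 − 5.5)/avg = 1.11/6.055 = 0.183319…
E_cross = (-499/1890.5) / (1.11/6.055) = -1.4398…
E_cross < 0 ⇒ the goods are complements.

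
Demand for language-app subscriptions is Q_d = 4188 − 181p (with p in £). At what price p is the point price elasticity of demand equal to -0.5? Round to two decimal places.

7.71

Ed = −181p/(4188 − 181p). Set this equal to -0.5:
181p = 0.5·(4188 − 181p) ⇒ 181p(1 + 0.5) = 0.5·4188
p = 0.5·4188 / (181·1.5) = 7.7127…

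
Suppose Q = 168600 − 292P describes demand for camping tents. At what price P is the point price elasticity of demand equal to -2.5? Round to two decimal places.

412.43

Ed = −292P/(168600 − 292P). Set this equal to -2.5:
292P = 2.5·(168600 − 292P) ⇒ 292P(1 + 2.5) = 2.5·168600
P = 2.5·168600 / (292·3.5) = 412.4266…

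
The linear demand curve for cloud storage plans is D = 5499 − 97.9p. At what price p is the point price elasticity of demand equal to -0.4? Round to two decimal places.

Ed = −97.9p/(5499 − 97.9p). Set this equal to -0.4:
97.9p = 0.4·(5499 − 97.9p) ⇒ 97.9p(1 + 0.4) = 0.4·5499
p = 0.4·5499 / (97.9·1.4) = 16.0484…

16.05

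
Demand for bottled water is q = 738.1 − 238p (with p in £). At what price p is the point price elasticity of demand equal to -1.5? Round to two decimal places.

Ed = −238p/(738.1 − 238p). Set this equal to -1.5:
238p = 1.5·(738.1 − 238p) ⇒ 238p(1 + 1.5) = 1.5·738.1
p = 1.5·738.1 / (238·2.5) = 1.8607…

1.86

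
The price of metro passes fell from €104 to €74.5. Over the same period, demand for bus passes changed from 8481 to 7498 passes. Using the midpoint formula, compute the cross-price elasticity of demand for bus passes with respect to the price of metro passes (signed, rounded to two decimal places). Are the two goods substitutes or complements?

0.37; substitutes

%ΔQ_{bus passes} = (7498 − 8481)/avg = -983/7989.5 = -0.123036…
%ΔP_{metro passes} = (74.5 − 104)/avg = -29.5/89.25 = -0.330532…
E_cross = (-983/7989.5) / (-29.5/89.25) = 0.3722…
E_cross > 0 ⇒ the goods are substitutes.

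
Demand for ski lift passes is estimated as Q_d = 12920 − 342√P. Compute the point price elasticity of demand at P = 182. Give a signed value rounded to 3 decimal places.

-0.278

dQ_d/dP = −342/(2√P) = -12.6754. At P = 182, Q_d = 8306.17.
Ed = (dQ_d/dP)·(P/Q_d) = (-12.6754) × (182/8306.17) = -0.27773…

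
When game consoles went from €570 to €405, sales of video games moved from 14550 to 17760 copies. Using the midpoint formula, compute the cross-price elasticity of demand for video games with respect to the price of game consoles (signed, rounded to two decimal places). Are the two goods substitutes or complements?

%ΔQ_{video games} = (17760 − 14550)/avg = 3210/16155 = 0.198700…
%ΔP_{game consoles} = (405 − 570)/avg = -165/487.5 = -0.338461…
E_cross = (3210/16155) / (-165/487.5) = -0.5870…
E_cross < 0 ⇒ the goods are complements.

-0.59; complements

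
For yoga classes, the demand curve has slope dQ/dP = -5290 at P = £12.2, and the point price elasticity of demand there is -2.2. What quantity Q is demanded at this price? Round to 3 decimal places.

Ed = (dQ/dP)·(P/Q) ⇒ Q = (dQ/dP)·P/Ed = (-5290)·12.2/(-2.2) = 29335.45454…

29335.455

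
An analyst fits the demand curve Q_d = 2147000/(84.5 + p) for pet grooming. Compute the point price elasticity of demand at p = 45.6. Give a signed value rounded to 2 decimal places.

-0.35

dQ_d/dp = −2147000/(84.5 + p)² = -126.846. At p = 45.6, Q_d = 16502.7.
Ed = (dQ_d/dp)·(p/Q_d) = (-126.846) × (45.6/16502.7) = -0.3504…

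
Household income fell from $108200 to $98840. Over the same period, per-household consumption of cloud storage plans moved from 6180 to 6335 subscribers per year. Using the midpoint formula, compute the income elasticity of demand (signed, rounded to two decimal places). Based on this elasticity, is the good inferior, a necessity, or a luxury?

%ΔQ = (6335 − 6180)/[( 6180 + 6335)/2] = 155/6257.5 = 0.024770…
%ΔIncome = (98840 − 108200)/[( 108200 + 98840)/2] = -9360/103520 = -0.090417…
E_income = (155/6257.5) / (-9360/103520) = -0.2739…
E_income < 0 ⇒ inferior good.

-0.27; inferior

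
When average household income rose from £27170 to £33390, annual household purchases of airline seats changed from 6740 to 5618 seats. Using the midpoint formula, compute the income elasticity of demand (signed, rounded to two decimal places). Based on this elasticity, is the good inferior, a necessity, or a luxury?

%ΔQ = (5618 − 6740)/[( 6740 + 5618)/2] = -1122/6179 = -0.181582…
%ΔIncome = (33390 − 27170)/[( 27170 + 33390)/2] = 6220/30280 = 0.205416…
E_income = (-1122/6179) / (6220/30280) = -0.8839…
E_income < 0 ⇒ inferior good.

-0.88; inferior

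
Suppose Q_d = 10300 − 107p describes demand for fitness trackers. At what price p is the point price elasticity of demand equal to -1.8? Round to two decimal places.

61.88

Ed = −107p/(10300 − 107p). Set this equal to -1.8:
107p = 1.8·(10300 − 107p) ⇒ 107p(1 + 1.8) = 1.8·10300
p = 1.8·10300 / (107·2.8) = 61.8825…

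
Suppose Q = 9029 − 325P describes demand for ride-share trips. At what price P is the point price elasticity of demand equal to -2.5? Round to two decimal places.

Ed = −325P/(9029 − 325P). Set this equal to -2.5:
325P = 2.5·(9029 − 325P) ⇒ 325P(1 + 2.5) = 2.5·9029
P = 2.5·9029 / (325·3.5) = 19.8439…

19.84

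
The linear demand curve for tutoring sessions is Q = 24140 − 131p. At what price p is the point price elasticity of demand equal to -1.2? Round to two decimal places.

Ed = −131p/(24140 − 131p). Set this equal to -1.2:
131p = 1.2·(24140 − 131p) ⇒ 131p(1 + 1.2) = 1.2·24140
p = 1.2·24140 / (131·2.2) = 100.5135…

100.51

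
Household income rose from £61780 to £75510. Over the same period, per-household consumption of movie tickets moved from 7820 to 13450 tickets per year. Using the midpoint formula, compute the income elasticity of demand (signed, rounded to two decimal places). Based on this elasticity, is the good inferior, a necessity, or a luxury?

%ΔQ = (13450 − 7820)/[( 7820 + 13450)/2] = 5630/10635 = 0.529384…
%ΔIncome = (75510 − 61780)/[( 61780 + 75510)/2] = 13730/68645 = 0.200014…
E_income = (5630/10635) / (13730/68645) = 2.6467…
E_income > 1 ⇒ normal good, luxury.

2.65; luxury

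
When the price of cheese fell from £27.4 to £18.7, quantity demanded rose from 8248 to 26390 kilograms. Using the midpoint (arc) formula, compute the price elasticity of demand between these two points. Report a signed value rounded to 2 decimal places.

%ΔQ = (26390 − 8248) / [(8248 + 26390)/2] = 18142/17319 = 1.047520…
%ΔP = (18.7 − 27.4) / [(27.4 + 18.7)/2] = -8.7/23.05 = -0.377440…
Arc Ed = %ΔQ / %ΔP = (18142/17319) / (-8.7/23.05) = -2.7753…

-2.78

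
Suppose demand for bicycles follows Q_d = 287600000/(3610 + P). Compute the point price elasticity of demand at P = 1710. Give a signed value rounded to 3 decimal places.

dQ_d/dP = −287600000/(3610 + P)² = -10.1617. At P = 1710, Q_d = 54060.2.
Ed = (dQ_d/dP)·(P/Q_d) = (-10.1617) × (1710/54060.2) = -0.32142…

-0.321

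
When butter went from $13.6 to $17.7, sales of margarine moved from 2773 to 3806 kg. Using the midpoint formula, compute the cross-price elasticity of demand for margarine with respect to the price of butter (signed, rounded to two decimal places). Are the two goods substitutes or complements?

%ΔQ_{margarine} = (3806 − 2773)/avg = 1033/3289.5 = 0.314029…
%ΔP_{butter} = (17.7 − 13.6)/avg = 4.1/15.65 = 0.261980…
E_cross = (1033/3289.5) / (4.1/15.65) = 1.1986…
E_cross > 0 ⇒ the goods are substitutes.

1.20; substitutes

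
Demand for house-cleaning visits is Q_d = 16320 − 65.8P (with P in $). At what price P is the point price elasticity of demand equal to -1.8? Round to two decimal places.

159.44

Ed = −65.8P/(16320 − 65.8P). Set this equal to -1.8:
65.8P = 1.8·(16320 − 65.8P) ⇒ 65.8P(1 + 1.8) = 1.8·16320
P = 1.8·16320 / (65.8·2.8) = 159.4442…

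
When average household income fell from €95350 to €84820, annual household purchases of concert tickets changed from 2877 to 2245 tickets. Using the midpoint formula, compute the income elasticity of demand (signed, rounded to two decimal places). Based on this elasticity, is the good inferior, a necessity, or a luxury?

%ΔQ = (2245 − 2877)/[( 2877 + 2245)/2] = -632/2561 = -0.246778…
%ΔIncome = (84820 − 95350)/[( 95350 + 84820)/2] = -10530/90085 = -0.116889…
E_income = (-632/2561) / (-10530/90085) = 2.1112…
E_income > 1 ⇒ normal good, luxury.

2.11; luxury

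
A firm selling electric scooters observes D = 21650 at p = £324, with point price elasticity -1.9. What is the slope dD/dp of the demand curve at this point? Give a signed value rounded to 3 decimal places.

Ed = (dD/dp)·(p/D) ⇒ dD/dp = Ed·D/p = (-1.9)·21650/324 = -126.95987…

-126.960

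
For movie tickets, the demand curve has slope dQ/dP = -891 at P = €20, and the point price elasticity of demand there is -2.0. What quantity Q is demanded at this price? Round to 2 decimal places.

Ed = (dQ/dP)·(P/Q) ⇒ Q = (dQ/dP)·P/Ed = (-891)·20/(-2.0) = 8910

8910.00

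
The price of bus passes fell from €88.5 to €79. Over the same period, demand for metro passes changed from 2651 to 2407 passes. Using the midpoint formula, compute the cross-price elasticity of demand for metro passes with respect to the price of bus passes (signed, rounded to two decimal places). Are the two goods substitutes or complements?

0.85; substitutes

%ΔQ_{metro passes} = (2407 − 2651)/avg = -244/2529 = -0.096480…
%ΔP_{bus passes} = (79 − 88.5)/avg = -9.5/83.75 = -0.113432…
E_cross = (-244/2529) / (-9.5/83.75) = 0.8505…
E_cross > 0 ⇒ the goods are substitutes.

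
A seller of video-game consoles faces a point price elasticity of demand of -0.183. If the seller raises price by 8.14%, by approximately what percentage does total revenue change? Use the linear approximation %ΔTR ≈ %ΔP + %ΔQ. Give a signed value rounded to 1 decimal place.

%ΔQ ≈ Ed × %ΔP = (-0.183) × (+8.14%) = -1.4896%
%ΔTR ≈ %ΔP + %ΔQ = (+8.14%) + (-1.4896%) = +6.6504%

+6.7%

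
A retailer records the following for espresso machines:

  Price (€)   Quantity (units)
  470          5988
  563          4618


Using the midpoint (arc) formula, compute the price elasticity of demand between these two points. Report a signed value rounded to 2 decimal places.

%ΔQ = (4618 − 5988) / [(5988 + 4618)/2] = -1370/5303 = -0.258344…
%ΔP = (563 − 470) / [(470 + 563)/2] = 93/516.5 = 0.180058…
Arc Ed = %ΔQ / %ΔP = (-1370/5303) / (93/516.5) = -1.4347…

-1.43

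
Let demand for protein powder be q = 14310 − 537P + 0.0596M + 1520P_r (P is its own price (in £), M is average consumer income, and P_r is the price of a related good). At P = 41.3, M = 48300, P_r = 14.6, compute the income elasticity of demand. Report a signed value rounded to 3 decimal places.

0.167

At the given values, q = 14310 − 537(41.3) + 0.0596(48300) + 1520(14.6) = 17202.58.
∂q/∂M = 0.0596.
E = (0.0596) × (48300/17202.58) = 0.16734…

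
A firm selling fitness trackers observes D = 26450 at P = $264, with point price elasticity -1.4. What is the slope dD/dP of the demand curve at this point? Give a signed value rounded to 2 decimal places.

Ed = (dD/dP)·(P/D) ⇒ dD/dP = Ed·D/P = (-1.4)·26450/264 = -140.2651…

-140.27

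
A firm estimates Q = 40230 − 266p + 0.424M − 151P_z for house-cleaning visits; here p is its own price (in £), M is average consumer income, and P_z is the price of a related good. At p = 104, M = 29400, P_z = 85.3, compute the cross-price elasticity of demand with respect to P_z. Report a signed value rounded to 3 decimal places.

-1.060

At the given values, Q = 40230 − 266(104) + 0.424(29400) − 151(85.3) = 12151.3.
∂Q/∂P_z = -151.
E = (-151) × (85.3/12151.3) = -1.05999…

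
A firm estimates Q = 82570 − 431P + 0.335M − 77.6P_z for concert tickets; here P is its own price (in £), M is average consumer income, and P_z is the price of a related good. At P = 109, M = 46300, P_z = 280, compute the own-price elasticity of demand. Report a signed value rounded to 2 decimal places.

-1.60

At the given values, Q = 82570 − 431(109) + 0.335(46300) − 77.6(280) = 29373.5.
∂Q/∂P = −431.
E = (-431) × (109/29373.5) = -1.5993…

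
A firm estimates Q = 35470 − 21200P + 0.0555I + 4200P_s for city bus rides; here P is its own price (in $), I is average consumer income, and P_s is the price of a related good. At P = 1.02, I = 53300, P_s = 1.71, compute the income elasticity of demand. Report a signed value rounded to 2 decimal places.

At the given values, Q = 35470 − 21200(1.02) + 0.0555(53300) + 4200(1.71) = 23986.15.
∂Q/∂I = 0.0555.
E = (0.0555) × (53300/23986.15) = 0.1233…

0.12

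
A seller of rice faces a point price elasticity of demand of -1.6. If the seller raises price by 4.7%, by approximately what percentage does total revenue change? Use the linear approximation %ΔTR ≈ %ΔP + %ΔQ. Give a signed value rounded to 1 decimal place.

%ΔQ ≈ Ed × %ΔP = (-1.6) × (+4.7%) = -7.5200%
%ΔTR ≈ %ΔP + %ΔQ = (+4.7%) + (-7.5200%) = -2.8200%

-2.8%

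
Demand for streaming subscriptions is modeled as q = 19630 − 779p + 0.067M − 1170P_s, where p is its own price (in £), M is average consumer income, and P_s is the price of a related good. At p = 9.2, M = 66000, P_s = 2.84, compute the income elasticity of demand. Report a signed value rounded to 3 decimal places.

0.326

At the given values, q = 19630 − 779(9.2) + 0.067(66000) − 1170(2.84) = 13562.4.
∂q/∂M = 0.067.
E = (0.067) × (66000/13562.4) = 0.32604…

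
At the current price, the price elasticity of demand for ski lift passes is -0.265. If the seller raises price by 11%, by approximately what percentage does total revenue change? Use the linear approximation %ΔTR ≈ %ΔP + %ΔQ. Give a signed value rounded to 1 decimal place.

+8.1%

%ΔQ ≈ Ed × %ΔP = (-0.265) × (+11%) = -2.9150%
%ΔTR ≈ %ΔP + %ΔQ = (+11%) + (-2.9150%) = +8.0850%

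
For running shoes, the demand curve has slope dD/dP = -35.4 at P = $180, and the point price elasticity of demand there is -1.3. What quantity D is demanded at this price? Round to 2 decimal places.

4901.54

Ed = (dD/dP)·(P/D) ⇒ D = (dD/dP)·P/Ed = (-35.4)·180/(-1.3) = 4901.5384…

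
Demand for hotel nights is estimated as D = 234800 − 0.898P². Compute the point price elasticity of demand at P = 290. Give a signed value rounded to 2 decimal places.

dD/dP = −2·0.898·P = -520.84. At P = 290, D = 159278.2.
Ed = (dD/dP)·(P/D) = (-520.84) × (290/159278.2) = -0.9483…

-0.95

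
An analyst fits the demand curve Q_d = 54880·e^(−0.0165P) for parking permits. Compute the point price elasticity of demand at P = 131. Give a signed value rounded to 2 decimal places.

dQ_d/dP = −0.0165·Q_d = -104.273. At P = 131, Q_d = 6319.56.
Ed = (dQ_d/dP)·(P/Q_d) = (-104.273) × (131/6319.56) = -2.1615

-2.16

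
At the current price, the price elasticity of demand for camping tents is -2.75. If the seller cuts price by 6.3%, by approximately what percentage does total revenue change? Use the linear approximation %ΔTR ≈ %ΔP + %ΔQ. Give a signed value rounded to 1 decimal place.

%ΔQ ≈ Ed × %ΔP = (-2.75) × (-6.3%) = +17.3250%
%ΔTR ≈ %ΔP + %ΔQ = (-6.3%) + (+17.3250%) = +11.0250%

+11.0%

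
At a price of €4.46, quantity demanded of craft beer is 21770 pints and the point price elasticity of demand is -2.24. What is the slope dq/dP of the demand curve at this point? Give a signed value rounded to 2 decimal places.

-10933.81

Ed = (dq/dP)·(P/q) ⇒ dq/dP = Ed·q/P = (-2.24)·21770/4.46 = -10933.8116…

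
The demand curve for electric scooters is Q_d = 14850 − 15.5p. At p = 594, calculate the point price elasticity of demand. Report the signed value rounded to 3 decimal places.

-1.632

dQ_d/dp = −15.5. At p = 594, Q_d = 14850 − 15.5(594) = 5643.
Ed = (dQ_d/dp)·(p/Q_d) = −15.5 × (594/5643) = -1.63157…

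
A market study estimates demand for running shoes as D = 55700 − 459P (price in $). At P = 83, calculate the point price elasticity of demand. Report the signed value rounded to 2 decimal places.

dD/dP = −459. At P = 83, D = 55700 − 459(83) = 17603.
Ed = (dD/dP)·(P/D) = −459 × (83/17603) = -2.1642…

-2.16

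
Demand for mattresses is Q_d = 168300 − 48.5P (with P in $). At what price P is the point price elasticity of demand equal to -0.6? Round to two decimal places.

1301.29

Ed = −48.5P/(168300 − 48.5P). Set this equal to -0.6:
48.5P = 0.6·(168300 − 48.5P) ⇒ 48.5P(1 + 0.6) = 0.6·168300
P = 0.6·168300 / (48.5·1.6) = 1301.2886…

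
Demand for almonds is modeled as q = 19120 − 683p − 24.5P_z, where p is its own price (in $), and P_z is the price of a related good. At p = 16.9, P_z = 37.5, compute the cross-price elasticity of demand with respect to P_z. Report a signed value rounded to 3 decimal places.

At the given values, q = 19120 − 683(16.9) − 24.5(37.5) = 6658.55.
∂q/∂P_z = -24.5.
E = (-24.5) × (37.5/6658.55) = -0.13798…

-0.138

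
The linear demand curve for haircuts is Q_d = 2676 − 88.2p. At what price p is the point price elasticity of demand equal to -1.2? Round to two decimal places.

Ed = −88.2p/(2676 − 88.2p). Set this equal to -1.2:
88.2p = 1.2·(2676 − 88.2p) ⇒ 88.2p(1 + 1.2) = 1.2·2676
p = 1.2·2676 / (88.2·2.2) = 16.5491…

16.55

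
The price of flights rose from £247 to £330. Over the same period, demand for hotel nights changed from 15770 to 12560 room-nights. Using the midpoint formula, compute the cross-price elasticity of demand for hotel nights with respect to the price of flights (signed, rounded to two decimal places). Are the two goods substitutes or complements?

-0.79; complements

%ΔQ_{hotel nights} = (12560 − 15770)/avg = -3210/14165 = -0.226614…
%ΔP_{flights} = (330 − 247)/avg = 83/288.5 = 0.287694…
E_cross = (-3210/14165) / (83/288.5) = -0.7876…
E_cross < 0 ⇒ the goods are complements.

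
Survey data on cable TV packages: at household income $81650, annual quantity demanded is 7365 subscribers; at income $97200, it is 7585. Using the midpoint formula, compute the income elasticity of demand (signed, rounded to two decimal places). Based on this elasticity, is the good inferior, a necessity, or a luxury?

%ΔQ = (7585 − 7365)/[( 7365 + 7585)/2] = 220/7475 = 0.029431…
%ΔIncome = (97200 − 81650)/[( 81650 + 97200)/2] = 15550/89425 = 0.173888…
E_income = (220/7475) / (15550/89425) = 0.1692…
0 < E_income < 1 ⇒ normal good, necessity.

0.17; necessity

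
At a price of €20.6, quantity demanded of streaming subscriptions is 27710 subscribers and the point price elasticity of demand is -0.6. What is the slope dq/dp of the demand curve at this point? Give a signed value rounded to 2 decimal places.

Ed = (dq/dp)·(p/q) ⇒ dq/dp = Ed·q/p = (-0.6)·27710/20.6 = -807.0873…

-807.09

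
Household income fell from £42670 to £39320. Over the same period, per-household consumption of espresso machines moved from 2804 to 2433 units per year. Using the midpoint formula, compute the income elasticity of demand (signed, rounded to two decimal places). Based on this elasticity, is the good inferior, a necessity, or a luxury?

%ΔQ = (2433 − 2804)/[( 2804 + 2433)/2] = -371/2618.5 = -0.141684…
%ΔIncome = (39320 − 42670)/[( 42670 + 39320)/2] = -3350/40995 = -0.081717…
E_income = (-371/2618.5) / (-3350/40995) = 1.7338…
E_income > 1 ⇒ normal good, luxury.

1.73; luxury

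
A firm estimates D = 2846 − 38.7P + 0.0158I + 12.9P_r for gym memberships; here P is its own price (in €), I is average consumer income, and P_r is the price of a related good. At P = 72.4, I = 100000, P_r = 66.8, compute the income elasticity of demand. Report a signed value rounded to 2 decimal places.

0.64

At the given values, D = 2846 − 38.7(72.4) + 0.0158(100000) + 12.9(66.8) = 2485.84.
∂D/∂I = 0.0158.
E = (0.0158) × (100000/2485.84) = 0.6356…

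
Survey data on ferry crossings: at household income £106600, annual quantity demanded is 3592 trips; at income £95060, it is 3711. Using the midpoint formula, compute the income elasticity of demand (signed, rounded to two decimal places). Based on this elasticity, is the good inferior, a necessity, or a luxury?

%ΔQ = (3711 − 3592)/[( 3592 + 3711)/2] = 119/3651.5 = 0.032589…
%ΔIncome = (95060 − 106600)/[( 106600 + 95060)/2] = -11540/100830 = -0.114450…
E_income = (119/3651.5) / (-11540/100830) = -0.2847…
E_income < 0 ⇒ inferior good.

-0.28; inferior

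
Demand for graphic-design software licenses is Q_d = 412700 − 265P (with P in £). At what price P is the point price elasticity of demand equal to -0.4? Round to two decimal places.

Ed = −265P/(412700 − 265P). Set this equal to -0.4:
265P = 0.4·(412700 − 265P) ⇒ 265P(1 + 0.4) = 0.4·412700
P = 0.4·412700 / (265·1.4) = 444.9595…

444.96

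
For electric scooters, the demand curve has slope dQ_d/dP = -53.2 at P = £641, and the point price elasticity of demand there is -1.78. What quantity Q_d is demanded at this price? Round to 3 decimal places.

19157.978

Ed = (dQ_d/dP)·(P/Q_d) ⇒ Q_d = (dQ_d/dP)·P/Ed = (-53.2)·641/(-1.78) = 19157.97752…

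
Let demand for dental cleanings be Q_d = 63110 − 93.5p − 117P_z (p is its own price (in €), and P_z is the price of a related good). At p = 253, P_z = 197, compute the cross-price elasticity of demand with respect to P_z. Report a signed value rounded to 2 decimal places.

At the given values, Q_d = 63110 − 93.5(253) − 117(197) = 16405.5.
∂Q_d/∂P_z = -117.
E = (-117) × (197/16405.5) = -1.4049…

-1.40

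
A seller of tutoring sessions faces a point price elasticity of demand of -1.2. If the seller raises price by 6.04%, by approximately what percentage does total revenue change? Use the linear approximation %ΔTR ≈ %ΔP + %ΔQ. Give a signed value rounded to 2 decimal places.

-1.21%

%ΔQ ≈ Ed × %ΔP = (-1.2) × (+6.04%) = -7.2480%
%ΔTR ≈ %ΔP + %ΔQ = (+6.04%) + (-7.2480%) = -1.2080%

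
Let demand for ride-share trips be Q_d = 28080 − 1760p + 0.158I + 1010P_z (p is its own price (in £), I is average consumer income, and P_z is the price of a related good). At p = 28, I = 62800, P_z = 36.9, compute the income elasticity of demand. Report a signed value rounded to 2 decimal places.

0.38

At the given values, Q_d = 28080 − 1760(28) + 0.158(62800) + 1010(36.9) = 25991.4.
∂Q_d/∂I = 0.158.
E = (0.158) × (62800/25991.4) = 0.3817…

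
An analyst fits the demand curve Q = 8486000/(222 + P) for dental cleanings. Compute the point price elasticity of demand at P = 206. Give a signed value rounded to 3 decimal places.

dQ/dP = −8486000/(222 + P)² = -46.325. At P = 206, Q = 19827.1.
Ed = (dQ/dP)·(P/Q) = (-46.325) × (206/19827.1) = -0.48130…

-0.481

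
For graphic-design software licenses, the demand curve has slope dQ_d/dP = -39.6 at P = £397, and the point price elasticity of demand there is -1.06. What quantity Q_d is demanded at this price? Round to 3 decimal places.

Ed = (dQ_d/dP)·(P/Q_d) ⇒ Q_d = (dQ_d/dP)·P/Ed = (-39.6)·397/(-1.06) = 14831.32075…

14831.321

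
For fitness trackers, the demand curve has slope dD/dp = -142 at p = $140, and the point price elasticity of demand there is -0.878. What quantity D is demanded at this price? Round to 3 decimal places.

Ed = (dD/dp)·(p/D) ⇒ D = (dD/dp)·p/Ed = (-142)·140/(-0.878) = 22642.36902…

22642.369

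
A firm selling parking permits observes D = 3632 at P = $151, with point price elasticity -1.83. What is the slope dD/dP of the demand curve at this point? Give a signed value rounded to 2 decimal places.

Ed = (dD/dP)·(P/D) ⇒ dD/dP = Ed·D/P = (-1.83)·3632/151 = -44.0169…

-44.02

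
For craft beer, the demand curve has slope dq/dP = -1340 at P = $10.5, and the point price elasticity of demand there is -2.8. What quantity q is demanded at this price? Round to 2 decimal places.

Ed = (dq/dP)·(P/q) ⇒ q = (dq/dP)·P/Ed = (-1340)·10.5/(-2.8) = 5025

5025.00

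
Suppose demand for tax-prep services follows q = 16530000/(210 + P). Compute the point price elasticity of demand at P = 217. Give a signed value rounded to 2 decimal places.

dq/dP = −16530000/(210 + P)² = -90.6603. At P = 217, q = 38711.9.
Ed = (dq/dP)·(P/q) = (-90.6603) × (217/38711.9) = -0.5081…

-0.51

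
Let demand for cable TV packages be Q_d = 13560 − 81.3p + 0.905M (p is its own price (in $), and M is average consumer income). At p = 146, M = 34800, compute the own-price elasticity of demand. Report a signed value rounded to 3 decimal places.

-0.358

At the given values, Q_d = 13560 − 81.3(146) + 0.905(34800) = 33184.2.
∂Q_d/∂p = −81.3.
E = (-81.3) × (146/33184.2) = -0.35769…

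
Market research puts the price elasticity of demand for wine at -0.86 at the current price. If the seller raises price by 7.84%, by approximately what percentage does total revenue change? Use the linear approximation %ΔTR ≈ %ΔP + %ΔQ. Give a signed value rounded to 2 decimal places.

+1.10%

%ΔQ ≈ Ed × %ΔP = (-0.86) × (+7.84%) = -6.7424%
%ΔTR ≈ %ΔP + %ΔQ = (+7.84%) + (-6.7424%) = +1.0976%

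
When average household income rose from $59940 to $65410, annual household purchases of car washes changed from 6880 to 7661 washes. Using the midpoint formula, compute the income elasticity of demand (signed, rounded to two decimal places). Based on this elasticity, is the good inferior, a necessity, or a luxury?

1.23; luxury

%ΔQ = (7661 − 6880)/[( 6880 + 7661)/2] = 781/7270.5 = 0.107420…
%ΔIncome = (65410 − 59940)/[( 59940 + 65410)/2] = 5470/62675 = 0.087275…
E_income = (781/7270.5) / (5470/62675) = 1.2308…
E_income > 1 ⇒ normal good, luxury.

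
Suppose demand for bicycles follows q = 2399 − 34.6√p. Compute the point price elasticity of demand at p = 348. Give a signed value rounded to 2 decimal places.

dq/dp = −34.6/(2√p) = -0.927377. At p = 348, q = 1753.55.
Ed = (dq/dp)·(p/q) = (-0.927377) × (348/1753.55) = -0.1840…

-0.18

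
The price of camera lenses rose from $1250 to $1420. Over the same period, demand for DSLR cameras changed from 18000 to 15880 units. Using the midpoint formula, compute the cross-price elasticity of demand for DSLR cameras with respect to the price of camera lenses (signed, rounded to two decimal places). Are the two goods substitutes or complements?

%ΔQ_{DSLR cameras} = (15880 − 18000)/avg = -2120/16940 = -0.125147…
%ΔP_{camera lenses} = (1420 − 1250)/avg = 170/1335 = 0.127340…
E_cross = (-2120/16940) / (170/1335) = -0.9827…
E_cross < 0 ⇒ the goods are complements.

-0.98; complements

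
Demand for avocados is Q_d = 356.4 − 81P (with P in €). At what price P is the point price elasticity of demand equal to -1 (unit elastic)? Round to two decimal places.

Ed = −81P/(356.4 − 81P). Set this equal to -1:
81P = 1·(356.4 − 81P) ⇒ 81P(1 + 1) = 1·356.4
P = 1·356.4 / (81·2) = 2.2

2.20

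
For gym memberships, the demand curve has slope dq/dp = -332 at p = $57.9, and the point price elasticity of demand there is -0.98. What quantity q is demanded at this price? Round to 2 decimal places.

Ed = (dq/dp)·(p/q) ⇒ q = (dq/dp)·p/Ed = (-332)·57.9/(-0.98) = 19615.1020…

19615.10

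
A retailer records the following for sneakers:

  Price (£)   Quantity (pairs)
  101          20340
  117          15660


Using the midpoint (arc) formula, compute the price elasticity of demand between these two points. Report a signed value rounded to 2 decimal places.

%ΔQ = (15660 − 20340) / [(20340 + 15660)/2] = -4680/18000 = -0.26
%ΔP = (117 − 101) / [(101 + 117)/2] = 16/109 = 0.146788…
Arc Ed = %ΔQ / %ΔP = (-4680/18000) / (16/109) = -1.7712…

-1.77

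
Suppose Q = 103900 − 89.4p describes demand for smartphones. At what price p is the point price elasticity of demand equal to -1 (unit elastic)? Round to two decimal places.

581.10

Ed = −89.4p/(103900 − 89.4p). Set this equal to -1:
89.4p = 1·(103900 − 89.4p) ⇒ 89.4p(1 + 1) = 1·103900
p = 1·103900 / (89.4·2) = 581.0961…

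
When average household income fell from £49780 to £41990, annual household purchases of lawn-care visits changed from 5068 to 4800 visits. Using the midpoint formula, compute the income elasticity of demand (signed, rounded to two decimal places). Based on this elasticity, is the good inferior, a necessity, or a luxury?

%ΔQ = (4800 − 5068)/[( 5068 + 4800)/2] = -268/4934 = -0.054316…
%ΔIncome = (41990 − 49780)/[( 49780 + 41990)/2] = -7790/45885 = -0.169772…
E_income = (-268/4934) / (-7790/45885) = 0.3199…
0 < E_income < 1 ⇒ normal good, necessity.

0.32; necessity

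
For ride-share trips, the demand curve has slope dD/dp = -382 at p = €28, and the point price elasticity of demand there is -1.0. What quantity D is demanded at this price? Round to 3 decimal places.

10696.000

Ed = (dD/dp)·(p/D) ⇒ D = (dD/dp)·p/Ed = (-382)·28/(-1.0) = 10696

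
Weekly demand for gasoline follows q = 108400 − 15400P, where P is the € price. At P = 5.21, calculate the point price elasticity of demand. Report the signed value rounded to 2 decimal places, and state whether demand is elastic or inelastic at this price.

-2.85; elastic

dq/dP = −15400. At P = 5.21, q = 108400 − 15400(5.21) = 28166.
Ed = (dq/dP)·(P/q) = −15400 × (5.21/28166) = -2.8486…
|Ed| = 2.85 > 1, so demand is elastic.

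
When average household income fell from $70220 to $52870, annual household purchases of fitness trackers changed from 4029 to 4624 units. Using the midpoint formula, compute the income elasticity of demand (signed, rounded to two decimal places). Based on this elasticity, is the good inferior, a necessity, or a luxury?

-0.49; inferior

%ΔQ = (4624 − 4029)/[( 4029 + 4624)/2] = 595/4326.5 = 0.137524…
%ΔIncome = (52870 − 70220)/[( 70220 + 52870)/2] = -17350/61545 = -0.281907…
E_income = (595/4326.5) / (-17350/61545) = -0.4878…
E_income < 0 ⇒ inferior good.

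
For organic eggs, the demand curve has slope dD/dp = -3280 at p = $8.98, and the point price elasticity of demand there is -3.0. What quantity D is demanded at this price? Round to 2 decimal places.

9818.13

Ed = (dD/dp)·(p/D) ⇒ D = (dD/dp)·p/Ed = (-3280)·8.98/(-3.0) = 9818.1333…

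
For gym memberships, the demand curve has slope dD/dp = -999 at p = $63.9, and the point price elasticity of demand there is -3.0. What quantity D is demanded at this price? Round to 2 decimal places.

21278.70

Ed = (dD/dp)·(p/D) ⇒ D = (dD/dp)·p/Ed = (-999)·63.9/(-3.0) = 21278.7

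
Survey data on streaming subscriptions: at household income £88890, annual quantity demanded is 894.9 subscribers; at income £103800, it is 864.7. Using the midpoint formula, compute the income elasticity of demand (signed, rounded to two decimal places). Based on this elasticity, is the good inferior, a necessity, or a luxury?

%ΔQ = (864.7 − 894.9)/[( 894.9 + 864.7)/2] = -30.2/879.8 = -0.034325…
%ΔIncome = (103800 − 88890)/[( 88890 + 103800)/2] = 14910/96345 = 0.154756…
E_income = (-30.2/879.8) / (14910/96345) = -0.2218…
E_income < 0 ⇒ inferior good.

-0.22; inferior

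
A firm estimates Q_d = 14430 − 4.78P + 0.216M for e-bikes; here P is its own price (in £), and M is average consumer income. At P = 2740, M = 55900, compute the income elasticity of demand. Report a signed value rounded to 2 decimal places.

0.90

At the given values, Q_d = 14430 − 4.78(2740) + 0.216(55900) = 13407.2.
∂Q_d/∂M = 0.216.
E = (0.216) × (55900/13407.2) = 0.9005…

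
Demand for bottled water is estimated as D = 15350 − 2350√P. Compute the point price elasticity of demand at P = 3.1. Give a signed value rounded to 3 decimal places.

dD/dP = −2350/(2√P) = -667.355. At P = 3.1, D = 11212.4.
Ed = (dD/dP)·(P/D) = (-667.355) × (3.1/11212.4) = -0.18451…

-0.185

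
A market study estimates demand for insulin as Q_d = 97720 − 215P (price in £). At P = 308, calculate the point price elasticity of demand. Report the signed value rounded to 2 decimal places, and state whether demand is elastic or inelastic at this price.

dQ_d/dP = −215. At P = 308, Q_d = 97720 − 215(308) = 31500.
Ed = (dQ_d/dP)·(P/Q_d) = −215 × (308/31500) = -2.1022…
|Ed| = 2.10 > 1, so demand is elastic.

-2.10; elastic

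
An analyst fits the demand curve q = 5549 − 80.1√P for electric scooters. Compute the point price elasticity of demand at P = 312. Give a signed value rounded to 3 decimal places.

-0.171

dq/dP = −80.1/(2√P) = -2.26738. At P = 312, q = 4134.15.
Ed = (dq/dP)·(P/q) = (-2.26738) × (312/4134.15) = -0.17111…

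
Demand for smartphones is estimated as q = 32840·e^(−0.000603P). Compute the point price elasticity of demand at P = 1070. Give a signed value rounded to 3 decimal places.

dq/dP = −0.000603·q = -10.3875. At P = 1070, q = 17226.3.
Ed = (dq/dP)·(P/q) = (-10.3875) × (1070/17226.3) = -0.64521

-0.645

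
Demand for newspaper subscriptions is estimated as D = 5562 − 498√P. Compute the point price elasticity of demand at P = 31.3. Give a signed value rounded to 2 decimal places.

-0.50

dD/dP = −498/(2√P) = -44.5069. At P = 31.3, D = 2775.87.
Ed = (dD/dP)·(P/D) = (-44.5069) × (31.3/2775.87) = -0.5018…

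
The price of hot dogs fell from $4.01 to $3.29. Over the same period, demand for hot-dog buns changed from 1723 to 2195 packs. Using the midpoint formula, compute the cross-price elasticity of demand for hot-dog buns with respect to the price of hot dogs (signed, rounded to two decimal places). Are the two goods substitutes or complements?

-1.22; complements

%ΔQ_{hot-dog buns} = (2195 − 1723)/avg = 472/1959 = 0.240939…
%ΔP_{hot dogs} = (3.29 − 4.01)/avg = -0.72/3.65 = -0.197260…
E_cross = (472/1959) / (-0.72/3.65) = -1.2214…
E_cross < 0 ⇒ the goods are complements.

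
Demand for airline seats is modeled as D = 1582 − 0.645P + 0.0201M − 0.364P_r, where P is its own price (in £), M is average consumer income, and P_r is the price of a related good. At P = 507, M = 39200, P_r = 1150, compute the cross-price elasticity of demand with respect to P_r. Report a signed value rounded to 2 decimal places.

-0.26

At the given values, D = 1582 − 0.645(507) + 0.0201(39200) − 0.364(1150) = 1624.305.
∂D/∂P_r = -0.364.
E = (-0.364) × (1150/1624.305) = -0.2577…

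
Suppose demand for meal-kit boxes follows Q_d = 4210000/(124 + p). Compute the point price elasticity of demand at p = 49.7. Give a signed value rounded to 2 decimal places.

dQ_d/dp = −4210000/(124 + p)² = -139.535. At p = 49.7, Q_d = 24237.2.
Ed = (dQ_d/dp)·(p/Q_d) = (-139.535) × (49.7/24237.2) = -0.2861…

-0.29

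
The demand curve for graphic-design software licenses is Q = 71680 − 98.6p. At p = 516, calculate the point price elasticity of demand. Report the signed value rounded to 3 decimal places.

dQ/dp = −98.6. At p = 516, Q = 71680 − 98.6(516) = 20802.4.
Ed = (dQ/dp)·(p/Q) = −98.6 × (516/20802.4) = -2.44575…

-2.446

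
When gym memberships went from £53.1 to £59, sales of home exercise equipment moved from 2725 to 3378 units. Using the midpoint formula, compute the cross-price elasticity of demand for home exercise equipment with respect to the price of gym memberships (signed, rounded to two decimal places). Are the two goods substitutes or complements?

%ΔQ_{home exercise equipment} = (3378 − 2725)/avg = 653/3051.5 = 0.213993…
%ΔP_{gym memberships} = (59 − 53.1)/avg = 5.9/56.05 = 0.105263…
E_cross = (653/3051.5) / (5.9/56.05) = 2.0329…
E_cross > 0 ⇒ the goods are substitutes.

2.03; substitutes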